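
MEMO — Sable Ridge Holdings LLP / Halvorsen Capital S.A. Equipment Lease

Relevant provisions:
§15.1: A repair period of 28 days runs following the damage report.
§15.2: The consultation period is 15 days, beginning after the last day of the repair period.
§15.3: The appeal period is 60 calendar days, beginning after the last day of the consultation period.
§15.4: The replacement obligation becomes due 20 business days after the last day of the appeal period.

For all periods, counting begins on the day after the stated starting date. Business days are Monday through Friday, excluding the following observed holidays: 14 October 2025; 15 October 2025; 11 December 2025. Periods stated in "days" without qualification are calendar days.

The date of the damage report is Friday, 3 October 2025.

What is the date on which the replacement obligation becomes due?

11 February 2026

The last day of the repair period: 3 October 2025 + 28 days = 31 October 2025.
The last day of the consultation period: 15 calendar days after 31 October 2025 is 15 November 2025.
Adding 60 calendar days to 15 November 2025 gives 14 January 2026, which is the last day of the appeal period.
The date on which the replacement obligation becomes due: 20 business days after Wednesday, 14 January 2026, skipping weekends — Jan 15, Jan 16, Jan 19, Jan 20, …, Feb 9, Feb 10, Feb 11 — lands on Wednesday, 11 February 2026.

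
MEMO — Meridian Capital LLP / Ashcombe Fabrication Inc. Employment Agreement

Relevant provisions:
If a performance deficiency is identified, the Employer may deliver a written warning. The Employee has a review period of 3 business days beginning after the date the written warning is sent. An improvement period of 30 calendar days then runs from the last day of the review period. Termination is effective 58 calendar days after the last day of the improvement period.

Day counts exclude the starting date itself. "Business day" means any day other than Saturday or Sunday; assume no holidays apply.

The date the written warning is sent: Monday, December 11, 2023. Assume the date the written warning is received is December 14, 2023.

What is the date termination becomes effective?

March 11, 2024

From Monday, December 11, 2023, 3 business days (Dec 12, Dec 13, Dec 14, skipping weekends) brings us to Thursday, December 14, 2023, which is the last day of the review period.
The last day of the improvement period: December 14, 2023 + 30 days = January 13, 2024.
Adding 58 calendar days to January 13, 2024 gives March 11, 2024, which is the date termination becomes effective.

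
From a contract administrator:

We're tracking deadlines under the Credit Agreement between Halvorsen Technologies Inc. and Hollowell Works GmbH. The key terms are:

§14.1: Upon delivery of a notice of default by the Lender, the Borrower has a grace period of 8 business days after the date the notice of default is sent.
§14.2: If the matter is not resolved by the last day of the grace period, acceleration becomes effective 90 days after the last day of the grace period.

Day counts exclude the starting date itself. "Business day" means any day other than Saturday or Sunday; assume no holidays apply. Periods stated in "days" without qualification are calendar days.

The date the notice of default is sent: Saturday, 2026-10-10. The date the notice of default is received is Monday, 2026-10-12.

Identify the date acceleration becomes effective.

The last day of the grace period: 8 business days after Saturday, 2026-10-10, skipping weekends — Oct 12, Oct 13, Oct 14, Oct 15, Oct 16, Oct 19, Oct 20, Oct 21 — lands on Wednesday, 2026-10-21.
The date acceleration becomes effective: 90 calendar days after 2026-10-21 is 2027-01-19.

2027-01-19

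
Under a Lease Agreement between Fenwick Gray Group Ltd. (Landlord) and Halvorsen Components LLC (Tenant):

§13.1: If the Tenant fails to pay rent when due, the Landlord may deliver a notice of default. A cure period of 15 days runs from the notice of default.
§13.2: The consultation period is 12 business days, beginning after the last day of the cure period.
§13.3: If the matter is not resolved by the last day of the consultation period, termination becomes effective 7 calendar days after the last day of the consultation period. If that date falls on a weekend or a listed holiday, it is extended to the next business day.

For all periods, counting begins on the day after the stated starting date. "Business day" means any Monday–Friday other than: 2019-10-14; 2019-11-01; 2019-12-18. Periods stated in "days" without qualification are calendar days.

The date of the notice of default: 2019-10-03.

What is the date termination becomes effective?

The last day of the cure period: 2019-10-03 + 15 days = 2019-10-18.
The last day of the consultation period: 12 business days after Friday, 2019-10-18, skipping weekends and the listed holiday on Nov 1 — Oct 21, Oct 22, Oct 23, Oct 24, …, Nov 4, Nov 5, Nov 6 — lands on Wednesday, 2019-11-06.
The date termination becomes effective: 2019-11-06 + 7 days = 2019-11-13. 2019-11-13 is a Wednesday and is not a listed holiday, so no roll-forward applies.

2019-11-13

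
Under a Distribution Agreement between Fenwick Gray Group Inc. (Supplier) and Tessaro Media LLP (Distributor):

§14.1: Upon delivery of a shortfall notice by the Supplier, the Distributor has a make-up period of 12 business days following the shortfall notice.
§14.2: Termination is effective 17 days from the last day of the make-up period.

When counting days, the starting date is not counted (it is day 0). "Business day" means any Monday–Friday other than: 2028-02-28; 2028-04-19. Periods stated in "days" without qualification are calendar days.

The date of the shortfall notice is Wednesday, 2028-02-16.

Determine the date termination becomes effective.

The last day of the make-up period: 12 business days after Wednesday, 2028-02-16, skipping weekends and the listed holiday on Feb 28 — Feb 17, Feb 18, Feb 21, Feb 22, …, Mar 2, Mar 3, Mar 6 — lands on Monday, 2028-03-06.
The date termination becomes effective: 2028-03-06 + 17 days = 2028-03-23.

2028-03-23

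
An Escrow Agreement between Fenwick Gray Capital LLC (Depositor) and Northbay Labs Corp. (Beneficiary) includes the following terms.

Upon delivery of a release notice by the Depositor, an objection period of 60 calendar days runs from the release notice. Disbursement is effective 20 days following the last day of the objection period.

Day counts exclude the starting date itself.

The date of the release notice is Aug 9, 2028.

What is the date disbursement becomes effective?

Oct 28, 2028

The last day of the objection period: 60 calendar days after Aug 9, 2028 is Oct 8, 2028.
The date disbursement becomes effective: 20 calendar days after Oct 8, 2028 is Oct 28, 2028.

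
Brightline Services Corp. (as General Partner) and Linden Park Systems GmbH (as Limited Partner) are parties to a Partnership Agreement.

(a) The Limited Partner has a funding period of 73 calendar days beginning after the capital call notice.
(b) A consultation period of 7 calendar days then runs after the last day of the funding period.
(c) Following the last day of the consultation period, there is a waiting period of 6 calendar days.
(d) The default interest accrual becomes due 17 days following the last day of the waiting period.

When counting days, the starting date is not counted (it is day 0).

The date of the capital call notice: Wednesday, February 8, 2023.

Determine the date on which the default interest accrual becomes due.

The last day of the funding period: 73 calendar days after February 8, 2023 is April 22, 2023.
The last day of the consultation period: April 22, 2023 + 7 days = April 29, 2023.
The last day of the waiting period: 6 calendar days after April 29, 2023 is May 5, 2023.
The date on which the default interest accrual becomes due: 17 calendar days after May 5, 2023 is May 22, 2023.

May 22, 2023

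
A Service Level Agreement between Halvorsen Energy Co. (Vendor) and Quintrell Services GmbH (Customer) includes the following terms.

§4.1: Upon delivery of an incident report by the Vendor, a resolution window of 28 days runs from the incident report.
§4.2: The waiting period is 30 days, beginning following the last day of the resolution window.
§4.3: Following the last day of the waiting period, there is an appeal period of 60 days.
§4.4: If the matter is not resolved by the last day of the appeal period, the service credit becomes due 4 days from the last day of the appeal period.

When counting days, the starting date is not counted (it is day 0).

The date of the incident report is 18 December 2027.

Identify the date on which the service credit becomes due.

The last day of the resolution window: 18 December 2027 + 28 days = 15 January 2028.
The last day of the waiting period: 30 calendar days after 15 January 2028 is 14 February 2028.
The last day of the appeal period: 60 calendar days after 14 February 2028 is 14 April 2028.
Adding 4 calendar days to 14 April 2028 gives 18 April 2028, which is the date on which the service credit becomes due.

18 April 2028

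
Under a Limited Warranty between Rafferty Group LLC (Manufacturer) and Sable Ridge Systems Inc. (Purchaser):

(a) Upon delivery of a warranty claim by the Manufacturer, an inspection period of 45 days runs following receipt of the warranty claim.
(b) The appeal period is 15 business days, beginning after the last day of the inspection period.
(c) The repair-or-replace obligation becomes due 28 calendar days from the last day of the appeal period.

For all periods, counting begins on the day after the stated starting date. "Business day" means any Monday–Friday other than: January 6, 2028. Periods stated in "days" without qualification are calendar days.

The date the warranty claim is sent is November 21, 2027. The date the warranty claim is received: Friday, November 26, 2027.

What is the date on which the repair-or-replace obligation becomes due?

Adding 45 calendar days to November 26, 2027 gives January 10, 2028, which is the last day of the inspection period.
From Monday, January 10, 2028, 15 business days (Jan 11, Jan 12, Jan 13, Jan 14, …, Jan 27, Jan 28, Jan 31, skipping weekends) brings us to Monday, January 31, 2028, which is the last day of the appeal period.
Adding 28 calendar days to January 31, 2028 gives February 28, 2028, which is the date on which the repair-or-replace obligation becomes due.

February 28, 2028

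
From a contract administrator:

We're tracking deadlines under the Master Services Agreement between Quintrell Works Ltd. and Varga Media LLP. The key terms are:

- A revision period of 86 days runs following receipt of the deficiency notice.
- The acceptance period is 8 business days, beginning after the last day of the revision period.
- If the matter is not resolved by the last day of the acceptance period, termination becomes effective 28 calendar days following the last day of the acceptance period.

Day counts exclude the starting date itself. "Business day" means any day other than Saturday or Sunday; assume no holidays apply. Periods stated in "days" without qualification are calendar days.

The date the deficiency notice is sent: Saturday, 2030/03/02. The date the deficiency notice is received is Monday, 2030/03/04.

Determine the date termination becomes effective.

2030/07/08

The last day of the revision period: 86 calendar days after 2030/03/04 is 2030/05/29.
The last day of the acceptance period: 8 business days after Wednesday, 2030/05/29, skipping weekends — May 30, May 31, Jun 3, Jun 4, Jun 5, Jun 6, Jun 7, Jun 10 — lands on Monday, 2030/06/10.
Adding 28 calendar days to 2030/06/10 gives 2030/07/08, which is the date termination becomes effective.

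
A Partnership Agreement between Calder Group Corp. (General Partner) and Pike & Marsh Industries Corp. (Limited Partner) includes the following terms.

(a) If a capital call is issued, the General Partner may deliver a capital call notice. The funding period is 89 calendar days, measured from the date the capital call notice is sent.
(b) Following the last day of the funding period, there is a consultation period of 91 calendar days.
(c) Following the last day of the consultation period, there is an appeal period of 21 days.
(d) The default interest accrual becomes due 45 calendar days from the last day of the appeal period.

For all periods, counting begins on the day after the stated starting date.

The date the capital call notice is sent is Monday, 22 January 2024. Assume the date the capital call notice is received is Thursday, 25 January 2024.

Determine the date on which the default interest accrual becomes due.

The last day of the funding period: 89 calendar days after 22 January 2024 is 20 April 2024.
The last day of the consultation period: 20 April 2024 + 91 days = 20 July 2024.
Adding 21 calendar days to 20 July 2024 gives 10 August 2024, which is the last day of the appeal period.
Adding 45 calendar days to 10 August 2024 gives 24 September 2024, which is the date on which the default interest accrual becomes due.

24 September 2024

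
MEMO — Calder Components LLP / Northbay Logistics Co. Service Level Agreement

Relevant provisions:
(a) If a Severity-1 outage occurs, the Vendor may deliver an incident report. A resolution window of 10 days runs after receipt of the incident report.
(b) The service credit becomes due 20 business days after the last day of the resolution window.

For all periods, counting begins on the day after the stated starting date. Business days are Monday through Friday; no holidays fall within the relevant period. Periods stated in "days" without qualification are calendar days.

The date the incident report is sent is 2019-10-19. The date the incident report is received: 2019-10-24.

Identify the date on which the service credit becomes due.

2019-11-29

The last day of the resolution window: 2019-10-24 + 10 days = 2019-11-03.
The date on which the service credit becomes due: 20 business days after Sunday, 2019-11-03, skipping weekends — Nov 4, Nov 5, Nov 6, Nov 7, …, Nov 27, Nov 28, Nov 29 — lands on Friday, 2019-11-29.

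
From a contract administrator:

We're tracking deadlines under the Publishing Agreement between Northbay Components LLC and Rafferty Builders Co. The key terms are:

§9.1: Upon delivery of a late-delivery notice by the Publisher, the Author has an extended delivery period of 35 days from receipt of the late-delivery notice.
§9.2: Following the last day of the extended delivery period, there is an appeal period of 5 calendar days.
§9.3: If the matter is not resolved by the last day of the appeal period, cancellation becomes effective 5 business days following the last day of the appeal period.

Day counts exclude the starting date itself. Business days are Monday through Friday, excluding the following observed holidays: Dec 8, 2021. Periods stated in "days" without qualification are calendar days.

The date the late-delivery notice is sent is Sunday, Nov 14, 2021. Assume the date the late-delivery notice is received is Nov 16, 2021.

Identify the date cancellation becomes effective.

Dec 31, 2021

The last day of the extended delivery period: Nov 16, 2021 + 35 days = Dec 21, 2021.
The last day of the appeal period: Dec 21, 2021 + 5 days = Dec 26, 2021.
The date cancellation becomes effective: 5 business days after Sunday, Dec 26, 2021, skipping weekends — Dec 27, Dec 28, Dec 29, Dec 30, Dec 31 — lands on Friday, Dec 31, 2021.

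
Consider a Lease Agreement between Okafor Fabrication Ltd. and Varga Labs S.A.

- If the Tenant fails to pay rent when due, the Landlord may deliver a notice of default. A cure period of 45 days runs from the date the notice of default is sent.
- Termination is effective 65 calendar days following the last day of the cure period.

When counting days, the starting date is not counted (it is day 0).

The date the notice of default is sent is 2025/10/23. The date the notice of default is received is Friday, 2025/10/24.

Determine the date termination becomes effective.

Adding 45 calendar days to 2025/10/23 gives 2025/12/07, which is the last day of the cure period.
The date termination becomes effective: 2025/12/07 + 65 days = 2026/02/10.

2026/02/10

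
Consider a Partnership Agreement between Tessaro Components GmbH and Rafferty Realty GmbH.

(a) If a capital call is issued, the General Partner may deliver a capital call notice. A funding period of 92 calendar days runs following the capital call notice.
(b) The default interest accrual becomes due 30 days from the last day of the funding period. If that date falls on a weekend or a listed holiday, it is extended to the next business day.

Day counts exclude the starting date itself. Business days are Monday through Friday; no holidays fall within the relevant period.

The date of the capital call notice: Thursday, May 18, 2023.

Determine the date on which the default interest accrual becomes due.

The last day of the funding period: 92 calendar days after May 18, 2023 is Aug 18, 2023.
The date on which the default interest accrual becomes due: 30 calendar days after Aug 18, 2023 is Sep 17, 2023. That falls on a Sunday, so it rolls to the next business day, Monday, Sep 18, 2023.

Sep 18, 2023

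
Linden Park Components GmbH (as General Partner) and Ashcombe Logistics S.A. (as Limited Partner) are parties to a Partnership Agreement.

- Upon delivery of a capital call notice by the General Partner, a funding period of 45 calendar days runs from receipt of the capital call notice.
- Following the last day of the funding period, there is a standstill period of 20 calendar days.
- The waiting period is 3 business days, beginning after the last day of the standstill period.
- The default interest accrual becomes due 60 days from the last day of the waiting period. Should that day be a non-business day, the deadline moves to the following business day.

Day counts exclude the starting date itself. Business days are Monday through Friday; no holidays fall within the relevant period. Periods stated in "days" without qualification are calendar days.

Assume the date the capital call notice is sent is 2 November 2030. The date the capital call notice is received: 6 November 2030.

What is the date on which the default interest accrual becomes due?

Adding 45 calendar days to 6 November 2030 gives 21 December 2030, which is the last day of the funding period.
The last day of the standstill period: 20 calendar days after 21 December 2030 is 10 January 2031.
The last day of the waiting period: counting 3 business days from Friday, 10 January 2031 (Jan 13, Jan 14, Jan 15, skipping weekends) reaches Wednesday, 15 January 2031.
The date on which the default interest accrual becomes due: 60 calendar days after 15 January 2031 is 16 March 2031. That falls on a Sunday, so it rolls to the next business day, Monday, 17 March 2031.

17 March 2031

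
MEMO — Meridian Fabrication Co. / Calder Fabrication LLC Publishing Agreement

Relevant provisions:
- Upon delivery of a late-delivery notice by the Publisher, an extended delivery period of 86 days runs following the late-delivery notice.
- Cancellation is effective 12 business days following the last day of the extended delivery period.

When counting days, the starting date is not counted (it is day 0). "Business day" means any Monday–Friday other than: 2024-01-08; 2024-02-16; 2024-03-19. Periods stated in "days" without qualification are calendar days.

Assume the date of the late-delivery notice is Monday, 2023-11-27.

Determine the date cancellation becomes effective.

2024-03-08

Adding 86 calendar days to 2023-11-27 gives 2024-02-21, which is the last day of the extended delivery period.
The date cancellation becomes effective: 12 business days after Wednesday, 2024-02-21, skipping weekends — Feb 22, Feb 23, Feb 26, Feb 27, …, Mar 6, Mar 7, Mar 8 — lands on Friday, 2024-03-08.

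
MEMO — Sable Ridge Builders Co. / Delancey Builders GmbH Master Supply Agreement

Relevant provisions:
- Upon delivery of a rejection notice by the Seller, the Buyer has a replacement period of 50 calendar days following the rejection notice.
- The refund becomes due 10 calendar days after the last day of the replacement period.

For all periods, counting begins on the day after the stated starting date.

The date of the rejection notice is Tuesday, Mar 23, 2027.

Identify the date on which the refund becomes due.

The last day of the replacement period: 50 calendar days after Mar 23, 2027 is May 12, 2027.
The date on which the refund becomes due: 10 calendar days after May 12, 2027 is May 22, 2027.

May 22, 2027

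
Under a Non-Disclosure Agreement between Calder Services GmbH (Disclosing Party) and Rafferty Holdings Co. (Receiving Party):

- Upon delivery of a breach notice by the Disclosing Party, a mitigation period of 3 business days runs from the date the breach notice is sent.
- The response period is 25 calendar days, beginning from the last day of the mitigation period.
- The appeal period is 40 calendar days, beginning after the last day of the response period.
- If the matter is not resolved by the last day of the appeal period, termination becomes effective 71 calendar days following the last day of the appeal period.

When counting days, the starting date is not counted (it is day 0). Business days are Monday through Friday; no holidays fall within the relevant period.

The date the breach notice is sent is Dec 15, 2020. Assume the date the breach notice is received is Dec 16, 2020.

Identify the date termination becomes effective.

The last day of the mitigation period: counting 3 business days from Tuesday, Dec 15, 2020 (Dec 16, Dec 17, Dec 18, skipping weekends) reaches Friday, Dec 18, 2020.
The last day of the response period: Dec 18, 2020 + 25 days = Jan 12, 2021.
The last day of the appeal period: 40 calendar days after Jan 12, 2021 is Feb 21, 2021.
Adding 71 calendar days to Feb 21, 2021 gives May 3, 2021, which is the date termination becomes effective.

May 3, 2021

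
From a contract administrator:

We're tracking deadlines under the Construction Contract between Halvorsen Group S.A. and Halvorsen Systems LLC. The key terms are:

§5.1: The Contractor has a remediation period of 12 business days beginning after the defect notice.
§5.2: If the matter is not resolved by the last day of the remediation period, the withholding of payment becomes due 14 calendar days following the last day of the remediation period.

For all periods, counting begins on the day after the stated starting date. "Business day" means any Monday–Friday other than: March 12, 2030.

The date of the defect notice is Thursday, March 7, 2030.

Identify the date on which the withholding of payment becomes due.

April 9, 2030

The last day of the remediation period: counting 12 business days from Thursday, March 7, 2030 (Mar 8, Mar 11, Mar 13, Mar 14, …, Mar 22, Mar 25, Mar 26, skipping weekends and the listed holiday on Mar 12) reaches Tuesday, March 26, 2030.
The date on which the withholding of payment becomes due: 14 calendar days after March 26, 2030 is April 9, 2030.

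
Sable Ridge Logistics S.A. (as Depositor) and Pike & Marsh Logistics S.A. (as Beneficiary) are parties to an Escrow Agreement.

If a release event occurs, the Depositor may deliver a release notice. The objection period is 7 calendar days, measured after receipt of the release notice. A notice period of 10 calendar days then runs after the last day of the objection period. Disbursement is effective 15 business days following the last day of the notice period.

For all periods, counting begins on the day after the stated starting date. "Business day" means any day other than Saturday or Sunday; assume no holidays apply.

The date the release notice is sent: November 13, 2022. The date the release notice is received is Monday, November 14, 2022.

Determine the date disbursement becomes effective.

December 22, 2022

The last day of the objection period: November 14, 2022 + 7 days = November 21, 2022.
The last day of the notice period: November 21, 2022 + 10 days = December 1, 2022.
The date disbursement becomes effective: counting 15 business days from Thursday, December 1, 2022 (Dec 2, Dec 5, Dec 6, Dec 7, …, Dec 20, Dec 21, Dec 22, skipping weekends) reaches Thursday, December 22, 2022.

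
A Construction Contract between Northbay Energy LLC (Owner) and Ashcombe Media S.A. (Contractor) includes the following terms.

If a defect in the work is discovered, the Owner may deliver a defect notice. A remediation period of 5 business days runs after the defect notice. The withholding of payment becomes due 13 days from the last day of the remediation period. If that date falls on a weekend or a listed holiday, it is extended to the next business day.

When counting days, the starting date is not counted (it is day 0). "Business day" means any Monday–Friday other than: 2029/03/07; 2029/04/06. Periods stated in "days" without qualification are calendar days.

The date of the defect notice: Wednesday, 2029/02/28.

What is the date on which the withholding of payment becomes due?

The last day of the remediation period: counting 5 business days from Wednesday, 2029/02/28 (Mar 1, Mar 2, Mar 5, Mar 6, Mar 8, skipping weekends and the listed holiday on Mar 7) reaches Thursday, 2029/03/08.
The date on which the withholding of payment becomes due: 13 calendar days after 2029/03/08 is 2029/03/21. 2029/03/21 is a Wednesday and is not a listed holiday, so no roll-forward applies.

2029/03/21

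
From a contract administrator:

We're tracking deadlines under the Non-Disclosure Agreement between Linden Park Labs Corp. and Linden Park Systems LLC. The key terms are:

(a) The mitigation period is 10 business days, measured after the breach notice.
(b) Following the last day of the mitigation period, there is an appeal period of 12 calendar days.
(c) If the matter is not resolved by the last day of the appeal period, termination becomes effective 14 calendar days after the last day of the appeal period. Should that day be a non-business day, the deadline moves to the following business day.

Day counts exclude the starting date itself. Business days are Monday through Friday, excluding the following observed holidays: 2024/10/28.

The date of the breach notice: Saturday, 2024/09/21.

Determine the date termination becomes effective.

The last day of the mitigation period: 10 business days after Saturday, 2024/09/21, skipping weekends — Sep 23, Sep 24, Sep 25, Sep 26, Sep 27, Sep 30, Oct 1, Oct 2, Oct 3, Oct 4 — lands on Friday, 2024/10/04.
The last day of the appeal period: 2024/10/04 + 12 days = 2024/10/16.
The date termination becomes effective: 14 calendar days after 2024/10/16 is 2024/10/30. 2024/10/30 is a Wednesday and is not a listed holiday, so no roll-forward applies.

2024/10/30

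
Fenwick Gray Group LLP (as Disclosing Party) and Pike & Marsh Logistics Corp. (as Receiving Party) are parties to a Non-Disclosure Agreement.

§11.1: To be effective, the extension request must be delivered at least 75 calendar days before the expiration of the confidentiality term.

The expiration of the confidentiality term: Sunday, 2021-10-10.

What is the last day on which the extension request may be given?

2021-07-27

2021-10-10 minus 75 days is 2021-07-27.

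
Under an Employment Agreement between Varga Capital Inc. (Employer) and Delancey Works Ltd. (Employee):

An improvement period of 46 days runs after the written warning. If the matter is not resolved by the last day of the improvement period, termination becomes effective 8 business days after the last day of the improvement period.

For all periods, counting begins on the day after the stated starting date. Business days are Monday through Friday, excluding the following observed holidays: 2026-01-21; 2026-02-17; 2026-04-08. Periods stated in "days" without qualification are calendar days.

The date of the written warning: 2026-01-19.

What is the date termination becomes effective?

The last day of the improvement period: 46 calendar days after 2026-01-19 is 2026-03-06.
The date termination becomes effective: 8 business days after Friday, 2026-03-06, skipping weekends — Mar 9, Mar 10, Mar 11, Mar 12, Mar 13, Mar 16, Mar 17, Mar 18 — lands on Wednesday, 2026-03-18.

2026-03-18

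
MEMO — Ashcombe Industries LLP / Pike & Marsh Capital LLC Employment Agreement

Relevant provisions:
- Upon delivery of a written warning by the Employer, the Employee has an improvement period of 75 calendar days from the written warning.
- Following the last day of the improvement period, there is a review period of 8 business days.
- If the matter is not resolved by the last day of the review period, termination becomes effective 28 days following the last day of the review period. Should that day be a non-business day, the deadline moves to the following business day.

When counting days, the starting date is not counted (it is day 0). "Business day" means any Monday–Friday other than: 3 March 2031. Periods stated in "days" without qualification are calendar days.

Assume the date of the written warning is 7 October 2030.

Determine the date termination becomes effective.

The last day of the improvement period: 7 October 2030 + 75 days = 21 December 2030.
The last day of the review period: counting 8 business days from Saturday, 21 December 2030 (Dec 23, Dec 24, Dec 25, Dec 26, Dec 27, Dec 30, Dec 31, Jan 1, skipping weekends) reaches Wednesday, 1 January 2031.
Adding 28 calendar days to 1 January 2031 gives 29 January 2031, which is the date termination becomes effective. 29 January 2031 is a Wednesday and is not a listed holiday, so no roll-forward applies.

29 January 2031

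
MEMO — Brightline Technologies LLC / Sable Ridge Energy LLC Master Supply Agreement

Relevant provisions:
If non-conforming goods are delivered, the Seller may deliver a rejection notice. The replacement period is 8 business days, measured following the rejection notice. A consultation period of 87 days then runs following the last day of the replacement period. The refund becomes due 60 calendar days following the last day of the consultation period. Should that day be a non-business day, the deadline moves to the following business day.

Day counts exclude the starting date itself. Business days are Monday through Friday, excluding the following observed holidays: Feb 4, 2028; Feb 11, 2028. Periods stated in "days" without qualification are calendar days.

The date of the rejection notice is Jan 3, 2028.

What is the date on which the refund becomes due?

From Monday, Jan 3, 2028, 8 business days (Jan 4, Jan 5, Jan 6, Jan 7, Jan 10, Jan 11, Jan 12, Jan 13, skipping weekends) brings us to Thursday, Jan 13, 2028, which is the last day of the replacement period.
The last day of the consultation period: 87 calendar days after Jan 13, 2028 is Apr 9, 2028.
Adding 60 calendar days to Apr 9, 2028 gives Jun 8, 2028, which is the date on which the refund becomes due. Jun 8, 2028 is a Thursday and is not a listed holiday, so no roll-forward applies.

Jun 8, 2028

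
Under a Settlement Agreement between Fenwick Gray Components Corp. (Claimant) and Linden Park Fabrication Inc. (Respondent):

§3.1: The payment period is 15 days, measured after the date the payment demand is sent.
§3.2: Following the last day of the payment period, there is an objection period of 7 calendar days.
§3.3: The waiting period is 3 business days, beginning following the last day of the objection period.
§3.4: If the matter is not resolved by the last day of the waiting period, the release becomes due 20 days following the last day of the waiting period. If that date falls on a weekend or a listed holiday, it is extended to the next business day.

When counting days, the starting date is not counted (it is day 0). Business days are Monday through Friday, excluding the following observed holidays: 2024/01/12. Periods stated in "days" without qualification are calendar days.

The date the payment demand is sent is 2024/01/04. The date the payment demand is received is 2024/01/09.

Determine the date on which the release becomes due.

Adding 15 calendar days to 2024/01/04 gives 2024/01/19, which is the last day of the payment period.
The last day of the objection period: 7 calendar days after 2024/01/19 is 2024/01/26.
From Friday, 2024/01/26, 3 business days (Jan 29, Jan 30, Jan 31, skipping weekends) brings us to Wednesday, 2024/01/31, which is the last day of the waiting period.
The date on which the release becomes due: 2024/01/31 + 20 days = 2024/02/20. 2024/02/20 is a Tuesday and is not a listed holiday, so no roll-forward applies.

2024/02/20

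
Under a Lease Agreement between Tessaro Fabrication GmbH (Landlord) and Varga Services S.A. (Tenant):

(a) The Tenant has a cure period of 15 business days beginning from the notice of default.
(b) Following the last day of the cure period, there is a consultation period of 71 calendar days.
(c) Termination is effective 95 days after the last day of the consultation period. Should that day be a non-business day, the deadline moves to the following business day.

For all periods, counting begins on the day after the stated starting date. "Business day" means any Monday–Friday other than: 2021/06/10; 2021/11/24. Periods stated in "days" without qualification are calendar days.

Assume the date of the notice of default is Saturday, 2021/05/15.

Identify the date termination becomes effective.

The last day of the cure period: counting 15 business days from Saturday, 2021/05/15 (May 17, May 18, May 19, May 20, …, Jun 2, Jun 3, Jun 4, skipping weekends) reaches Friday, 2021/06/04.
The last day of the consultation period: 71 calendar days after 2021/06/04 is 2021/08/14.
Adding 95 calendar days to 2021/08/14 gives 2021/11/17, which is the date termination becomes effective. 2021/11/17 is a Wednesday and is not a listed holiday, so no roll-forward applies.

2021/11/17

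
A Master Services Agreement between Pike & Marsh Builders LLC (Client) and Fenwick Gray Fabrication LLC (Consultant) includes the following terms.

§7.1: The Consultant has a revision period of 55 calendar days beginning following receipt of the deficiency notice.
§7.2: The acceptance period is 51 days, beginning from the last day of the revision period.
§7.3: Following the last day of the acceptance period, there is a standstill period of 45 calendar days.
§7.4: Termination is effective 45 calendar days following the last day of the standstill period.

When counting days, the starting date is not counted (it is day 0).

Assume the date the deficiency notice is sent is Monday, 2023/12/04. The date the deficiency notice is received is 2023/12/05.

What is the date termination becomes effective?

The last day of the revision period: 55 calendar days after 2023/12/05 is 2024/01/29.
The last day of the acceptance period: 2024/01/29 + 51 days = 2024/03/20.
The last day of the standstill period: 45 calendar days after 2024/03/20 is 2024/05/04.
The date termination becomes effective: 2024/05/04 + 45 days = 2024/06/18.

2024/06/18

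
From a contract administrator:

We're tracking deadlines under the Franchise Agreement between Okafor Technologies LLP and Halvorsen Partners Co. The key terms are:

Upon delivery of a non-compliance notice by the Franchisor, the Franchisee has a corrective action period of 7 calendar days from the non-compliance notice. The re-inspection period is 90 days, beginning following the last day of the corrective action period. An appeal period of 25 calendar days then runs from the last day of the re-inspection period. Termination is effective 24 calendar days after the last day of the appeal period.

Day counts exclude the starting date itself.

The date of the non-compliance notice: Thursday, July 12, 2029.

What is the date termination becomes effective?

The last day of the corrective action period: 7 calendar days after July 12, 2029 is July 19, 2029.
Adding 90 calendar days to July 19, 2029 gives October 17, 2029, which is the last day of the re-inspection period.
The last day of the appeal period: 25 calendar days after October 17, 2029 is November 11, 2029.
The date termination becomes effective: November 11, 2029 + 24 days = December 5, 2029.

December 5, 2029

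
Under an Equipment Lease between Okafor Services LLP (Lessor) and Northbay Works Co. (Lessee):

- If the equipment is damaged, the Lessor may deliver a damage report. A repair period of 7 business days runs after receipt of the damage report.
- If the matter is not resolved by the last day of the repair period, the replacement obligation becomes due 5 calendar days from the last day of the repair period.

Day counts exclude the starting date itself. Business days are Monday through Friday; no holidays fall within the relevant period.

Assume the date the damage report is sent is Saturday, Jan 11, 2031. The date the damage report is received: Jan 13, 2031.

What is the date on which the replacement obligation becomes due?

Jan 27, 2031

The last day of the repair period: counting 7 business days from Monday, Jan 13, 2031 (Jan 14, Jan 15, Jan 16, Jan 17, Jan 20, Jan 21, Jan 22, skipping weekends) reaches Wednesday, Jan 22, 2031.
The date on which the replacement obligation becomes due: 5 calendar days after Jan 22, 2031 is Jan 27, 2031.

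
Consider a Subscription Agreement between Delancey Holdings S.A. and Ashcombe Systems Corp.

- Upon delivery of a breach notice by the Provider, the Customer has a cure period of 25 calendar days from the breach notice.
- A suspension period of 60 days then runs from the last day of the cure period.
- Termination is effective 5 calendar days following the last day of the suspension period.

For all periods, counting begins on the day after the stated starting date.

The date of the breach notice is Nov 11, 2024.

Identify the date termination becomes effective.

Adding 25 calendar days to Nov 11, 2024 gives Dec 6, 2024, which is the last day of the cure period.
Adding 60 calendar days to Dec 6, 2024 gives Feb 4, 2025, which is the last day of the suspension period.
Adding 5 calendar days to Feb 4, 2025 gives Feb 9, 2025, which is the date termination becomes effective.

Feb 9, 2025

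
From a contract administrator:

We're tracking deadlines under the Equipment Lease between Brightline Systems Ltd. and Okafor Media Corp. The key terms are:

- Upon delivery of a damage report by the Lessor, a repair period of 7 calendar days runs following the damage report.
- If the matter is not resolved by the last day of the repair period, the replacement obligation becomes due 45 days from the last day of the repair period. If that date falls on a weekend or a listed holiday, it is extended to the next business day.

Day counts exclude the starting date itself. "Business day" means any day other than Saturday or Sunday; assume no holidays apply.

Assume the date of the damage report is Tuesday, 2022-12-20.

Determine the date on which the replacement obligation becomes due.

The last day of the repair period: 2022-12-20 + 7 days = 2022-12-27.
Adding 45 calendar days to 2022-12-27 gives 2023-02-10, which is the date on which the replacement obligation becomes due. 2023-02-10 is a Friday, so no roll-forward applies.

2023-02-10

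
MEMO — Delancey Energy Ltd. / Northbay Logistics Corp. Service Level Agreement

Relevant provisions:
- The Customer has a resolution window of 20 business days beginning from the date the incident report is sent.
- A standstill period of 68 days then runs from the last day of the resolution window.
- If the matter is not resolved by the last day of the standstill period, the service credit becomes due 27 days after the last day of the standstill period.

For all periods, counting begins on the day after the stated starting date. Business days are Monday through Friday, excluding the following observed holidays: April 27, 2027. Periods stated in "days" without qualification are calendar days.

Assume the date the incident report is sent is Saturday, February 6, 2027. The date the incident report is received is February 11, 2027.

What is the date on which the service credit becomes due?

June 8, 2027

From Saturday, February 6, 2027, 20 business days (Feb 8, Feb 9, Feb 10, Feb 11, …, Mar 3, Mar 4, Mar 5, skipping weekends) brings us to Friday, March 5, 2027, which is the last day of the resolution window.
The last day of the standstill period: March 5, 2027 + 68 days = May 12, 2027.
Adding 27 calendar days to May 12, 2027 gives June 8, 2027, which is the date on which the service credit becomes due.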